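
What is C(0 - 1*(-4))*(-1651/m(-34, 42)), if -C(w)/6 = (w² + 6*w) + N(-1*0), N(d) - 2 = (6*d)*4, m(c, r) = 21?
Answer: 19812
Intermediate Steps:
N(d) = 2 + 24*d (N(d) = 2 + (6*d)*4 = 2 + 24*d)
C(w) = -12 - 36*w - 6*w² (C(w) = -6*((w² + 6*w) + (2 + 24*(-1*0))) = -6*((w² + 6*w) + (2 + 24*0)) = -6*((w² + 6*w) + (2 + 0)) = -6*((w² + 6*w) + 2) = -6*(2 + w² + 6*w) = -12 - 36*w - 6*w²)
C(0 - 1*(-4))*(-1651/m(-34, 42)) = (-12 - 36*(0 - 1*(-4)) - 6*(0 - 1*(-4))²)*(-1651/21) = (-12 - 36*(0 + 4) - 6*(0 + 4)²)*(-1651*1/21) = (-12 - 36*4 - 6*4²)*(-1651/21) = (-12 - 144 - 6*16)*(-1651/21) = (-12 - 144 - 96)*(-1651/21) = -252*(-1651/21) = 19812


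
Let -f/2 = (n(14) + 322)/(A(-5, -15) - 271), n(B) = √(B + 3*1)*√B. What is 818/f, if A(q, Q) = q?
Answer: 865444/2463 - 18814*√238/17241 ≈ 334.54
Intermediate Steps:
n(B) = √B*√(3 + B) (n(B) = √(B + 3)*√B = √(3 + B)*√B = √B*√(3 + B))
f = 7/3 + √238/138 (f = -2*(√14*√(3 + 14) + 322)/(-5 - 271) = -2*(√14*√17 + 322)/(-276) = -2*(√238 + 322)*(-1)/276 = -2*(322 + √238)*(-1)/276 = -2*(-7/6 - √238/276) = 7/3 + √238/138 ≈ 2.4451)
818/f = 818/(7/3 + √238/138)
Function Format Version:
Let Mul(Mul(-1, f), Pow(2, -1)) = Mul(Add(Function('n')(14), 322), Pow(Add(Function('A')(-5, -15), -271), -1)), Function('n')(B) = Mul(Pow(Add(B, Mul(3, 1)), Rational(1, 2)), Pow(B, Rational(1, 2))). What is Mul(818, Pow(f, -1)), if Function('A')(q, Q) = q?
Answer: Add(Rational(865444, 2463), Mul(Rational(-18814, 17241), Pow(238, Rational(1, 2)))) ≈ 334.54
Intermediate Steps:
Function('n')(B) = Mul(Pow(B, Rational(1, 2)), Pow(Add(3, B), Rational(1, 2))) (Function('n')(B) = Mul(Pow(Add(B, 3), Rational(1, 2)), Pow(B, Rational(1, 2))) = Mul(Pow(Add(3, B), Rational(1, 2)), Pow(B, Rational(1, 2))) = Mul(Pow(B, Rational(1, 2)), Pow(Add(3, B), Rational(1, 2))))
f = Add(Rational(7, 3), Mul(Rational(1, 138), Pow(238, Rational(1, 2)))) (f = Mul(-2, Mul(Add(Mul(Pow(14, Rational(1, 2)), Pow(Add(3, 14), Rational(1, 2))), 322), Pow(Add(-5, -271), -1))) = Mul(-2, Mul(Add(Mul(Pow(14, Rational(1, 2)), Pow(17, Rational(1, 2))), 322), Pow(-276, -1))) = Mul(-2, Mul(Add(Pow(238, Rational(1, 2)), 322), Rational(-1, 276))) = Mul(-2, Mul(Add(322, Pow(238, Rational(1, 2))), Rational(-1, 276))) = Mul(-2, Add(Rational(-7, 6), Mul(Rational(-1, 276), Pow(238, Rational(1, 2))))) = Add(Rational(7, 3), Mul(Rational(1, 138), Pow(238, Rational(1, 2)))) ≈ 2.4451)
Mul(818, Pow(f, -1)) = Mul(818, Pow(Add(Rational(7, 3), Mul(Rational(1, 138), Pow(238, Rational(1, 2)))), -1))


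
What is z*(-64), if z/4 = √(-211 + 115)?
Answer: -1024*I*√6 ≈ -2508.3*I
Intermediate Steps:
z = 16*I*√6 (z = 4*√(-211 + 115) = 4*√(-96) = 4*(4*I*√6) = 16*I*√6 ≈ 39.192*I)
z*(-64) = (16*I*√6)*(-64) = -1024*I*√6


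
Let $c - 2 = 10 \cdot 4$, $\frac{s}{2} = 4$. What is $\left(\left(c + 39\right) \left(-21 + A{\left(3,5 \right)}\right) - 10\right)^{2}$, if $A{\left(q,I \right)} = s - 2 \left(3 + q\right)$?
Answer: $4141225$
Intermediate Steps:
$s = 8$ ($s = 2 \cdot 4 = 8$)
$A{\left(q,I \right)} = 2 - 2 q$ ($A{\left(q,I \right)} = 8 - 2 \left(3 + q\right) = 8 - \left(6 + 2 q\right) = 2 - 2 q$)
$c = 42$ ($c = 2 + 10 \cdot 4 = 2 + 40 = 42$)
$\left(\left(c + 39\right) \left(-21 + A{\left(3,5 \right)}\right) - 10\right)^{2} = \left(\left(42 + 39\right) \left(-21 + \left(2 - 6\right)\right) - 10\right)^{2} = \left(81 \left(-21 + \left(2 - 6\right)\right) - 10\right)^{2} = \left(81 \left(-21 - 4\right) - 10\right)^{2} = \left(81 \left(-25\right) - 10\right)^{2} = \left(-2025 - 10\right)^{2} = \left(-2035\right)^{2} = 4141225$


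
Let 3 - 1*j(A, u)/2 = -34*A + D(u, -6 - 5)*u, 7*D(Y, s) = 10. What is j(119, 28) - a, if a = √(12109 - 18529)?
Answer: 8018 - 2*I*√1605 ≈ 8018.0 - 80.125*I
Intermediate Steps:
D(Y, s) = 10/7 (D(Y, s) = (⅐)*10 = 10/7)
a = 2*I*√1605 (a = √(-6420) = 2*I*√1605 ≈ 80.125*I)
j(A, u) = 6 + 68*A - 20*u/7 (j(A, u) = 6 - 2*(-34*A + 10*u/7) = 6 + (68*A - 20*u/7) = 6 + 68*A - 20*u/7)
j(119, 28) - a = (6 + 68*119 - 20/7*28) - 2*I*√1605 = (6 + 8092 - 80) - 2*I*√1605 = 8018 - 2*I*√1605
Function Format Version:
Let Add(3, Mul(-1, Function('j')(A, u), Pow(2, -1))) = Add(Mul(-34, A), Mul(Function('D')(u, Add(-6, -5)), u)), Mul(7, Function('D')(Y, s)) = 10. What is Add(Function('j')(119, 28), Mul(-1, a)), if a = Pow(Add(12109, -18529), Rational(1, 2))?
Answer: Add(8018, Mul(-2, I, Pow(1605, Rational(1, 2)))) ≈ Add(8018.0, Mul(-80.125, I))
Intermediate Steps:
Function('D')(Y, s) = Rational(10, 7) (Function('D')(Y, s) = Mul(Rational(1, 7), 10) = Rational(10, 7))
a = Mul(2, I, Pow(1605, Rational(1, 2))) (a = Pow(-6420, Rational(1, 2)) = Mul(2, I, Pow(1605, Rational(1, 2))) ≈ Mul(80.125, I))
Function('j')(A, u) = Add(6, Mul(68, A), Mul(Rational(-20, 7), u)) (Function('j')(A, u) = Add(6, Mul(-2, Add(Mul(-34, A), Mul(Rational(10, 7), u)))) = Add(6, Add(Mul(68, A), Mul(Rational(-20, 7), u))) = Add(6, Mul(68, A), Mul(Rational(-20, 7), u)))
Add(Function('j')(119, 28), Mul(-1, a)) = Add(Add(6, Mul(68, 119), Mul(Rational(-20, 7), 28)), Mul(-1, Mul(2, I, Pow(1605, Rational(1, 2))))) = Add(Add(6, 8092, -80), Mul(-2, I, Pow(1605, Rational(1, 2)))) = Add(8018, Mul(-2, I, Pow(1605, Rational(1, 2))))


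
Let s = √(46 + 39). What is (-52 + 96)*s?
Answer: 44*√85 ≈ 405.66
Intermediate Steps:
s = √85 ≈ 9.2195
(-52 + 96)*s = (-52 + 96)*√85 = 44*√85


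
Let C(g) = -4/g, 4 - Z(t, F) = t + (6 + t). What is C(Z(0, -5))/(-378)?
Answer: -1/189 ≈ -0.0052910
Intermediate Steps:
Z(t, F) = -2 - 2*t (Z(t, F) = 4 - (t + (6 + t)) = 4 - (6 + 2*t) = 4 + (-6 - 2*t) = -2 - 2*t)
C(Z(0, -5))/(-378) = -4/(-2 - 2*0)/(-378) = -4/(-2 + 0)*(-1/378) = -4/(-2)*(-1/378) = -4*(-1/2)*(-1/378) = 2*(-1/378) = -1/189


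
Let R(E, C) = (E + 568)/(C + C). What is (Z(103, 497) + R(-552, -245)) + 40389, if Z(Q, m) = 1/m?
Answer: 702566122/17395 ≈ 40389.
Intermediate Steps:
R(E, C) = (568 + E)/(2*C) (R(E, C) = (568 + E)/((2*C)) = (568 + E)*(1/(2*C)) = (568 + E)/(2*C))
(Z(103, 497) + R(-552, -245)) + 40389 = (1/497 + (½)*(568 - 552)/(-245)) + 40389 = (1/497 + (½)*(-1/245)*16) + 40389 = (1/497 - 8/245) + 40389 = -533/17395 + 40389 = 702566122/17395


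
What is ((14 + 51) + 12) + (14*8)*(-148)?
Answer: -16499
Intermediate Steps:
((14 + 51) + 12) + (14*8)*(-148) = (65 + 12) + 112*(-148) = 77 - 16576 = -16499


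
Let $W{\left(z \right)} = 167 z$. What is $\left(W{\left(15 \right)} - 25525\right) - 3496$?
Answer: $-26516$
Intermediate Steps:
$\left(W{\left(15 \right)} - 25525\right) - 3496 = \left(167 \cdot 15 - 25525\right) - 3496 = \left(2505 - 25525\right) - 3496 = -23020 - 3496 = -26516$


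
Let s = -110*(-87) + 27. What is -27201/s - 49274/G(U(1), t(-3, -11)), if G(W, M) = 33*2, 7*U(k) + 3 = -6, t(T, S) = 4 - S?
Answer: -79112974/105567 ≈ -749.41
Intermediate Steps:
U(k) = -9/7 (U(k) = -3/7 + (⅐)*(-6) = -3/7 - 6/7 = -9/7)
G(W, M) = 66
s = 9597 (s = 9570 + 27 = 9597)
-27201/s - 49274/G(U(1), t(-3, -11)) = -27201/9597 - 49274/66 = -27201*1/9597 - 49274*1/66 = -9067/3199 - 24637/33 = -79112974/105567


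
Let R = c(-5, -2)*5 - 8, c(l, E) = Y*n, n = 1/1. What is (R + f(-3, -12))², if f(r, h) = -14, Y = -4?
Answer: 1764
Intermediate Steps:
n = 1
c(l, E) = -4 (c(l, E) = -4*1 = -4)
R = -28 (R = -4*5 - 8 = -20 - 8 = -28)
(R + f(-3, -12))² = (-28 - 14)² = (-42)² = 1764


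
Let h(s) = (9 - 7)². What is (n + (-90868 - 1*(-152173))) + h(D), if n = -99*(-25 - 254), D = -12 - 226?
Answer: 88930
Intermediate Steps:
D = -238
n = 27621 (n = -99*(-279) = 27621)
h(s) = 4 (h(s) = 2² = 4)
(n + (-90868 - 1*(-152173))) + h(D) = (27621 + (-90868 - 1*(-152173))) + 4 = (27621 + (-90868 + 152173)) + 4 = (27621 + 61305) + 4 = 88926 + 4 = 88930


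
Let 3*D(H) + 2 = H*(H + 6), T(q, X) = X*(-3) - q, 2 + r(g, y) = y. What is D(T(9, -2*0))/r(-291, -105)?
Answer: -25/321 ≈ -0.077882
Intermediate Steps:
r(g, y) = -2 + y
T(q, X) = -q - 3*X (T(q, X) = -3*X - q = -q - 3*X)
D(H) = -⅔ + H*(6 + H)/3 (D(H) = -⅔ + (H*(H + 6))/3 = -⅔ + (H*(6 + H))/3 = -⅔ + H*(6 + H)/3)
D(T(9, -2*0))/r(-291, -105) = (-⅔ + 2*(-1*9 - (-6)*0) + (-1*9 - (-6)*0)²/3)/(-2 - 105) = (-⅔ + 2*(-9 - 3*0) + (-9 - 3*0)²/3)/(-107) = (-⅔ + 2*(-9 + 0) + (-9 + 0)²/3)*(-1/107) = (-⅔ + 2*(-9) + (⅓)*(-9)²)*(-1/107) = (-⅔ - 18 + (⅓)*81)*(-1/107) = (-⅔ - 18 + 27)*(-1/107) = (25/3)*(-1/107) = -25/321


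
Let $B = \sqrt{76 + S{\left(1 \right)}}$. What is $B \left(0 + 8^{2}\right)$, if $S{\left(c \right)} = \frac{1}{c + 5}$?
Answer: $\frac{32 \sqrt{2742}}{3} \approx 558.55$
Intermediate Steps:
$S{\left(c \right)} = \frac{1}{5 + c}$
$B = \frac{\sqrt{2742}}{6}$ ($B = \sqrt{76 + \frac{1}{5 + 1}} = \sqrt{76 + \frac{1}{6}} = \sqrt{\frac{457}{6}} = \frac{\sqrt{2742}}{6} \approx 8.7274$)
$B \left(0 + 8^{2}\right) = \frac{\sqrt{2742}}{6} \left(0 + 8^{2}\right) = \frac{\sqrt{2742}}{6} \left(0 + 64\right) = \frac{\sqrt{2742}}{6} \cdot 64 = \frac{32 \sqrt{2742}}{3}$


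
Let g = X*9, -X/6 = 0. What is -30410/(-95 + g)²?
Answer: -6082/1805 ≈ -3.3695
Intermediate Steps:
X = 0 (X = -6*0 = 0)
g = 0 (g = 0*9 = 0)
-30410/(-95 + g)² = -30410/(-95 + 0)² = -30410/((-95)²) = -30410/9025 = -30410*1/9025 = -6082/1805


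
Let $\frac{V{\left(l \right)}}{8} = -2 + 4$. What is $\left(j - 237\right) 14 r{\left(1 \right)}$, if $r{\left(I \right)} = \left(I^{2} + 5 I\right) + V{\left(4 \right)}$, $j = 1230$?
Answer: $305844$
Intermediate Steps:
$V{\left(l \right)} = 16$ ($V{\left(l \right)} = 8 \left(-2 + 4\right) = 8 \cdot 2 = 16$)
$r{\left(I \right)} = 16 + I^{2} + 5 I$ ($r{\left(I \right)} = \left(I^{2} + 5 I\right) + 16 = 16 + I^{2} + 5 I$)
$\left(j - 237\right) 14 r{\left(1 \right)} = \left(1230 - 237\right) 14 \left(16 + 1^{2} + 5 \cdot 1\right) = \left(1230 - 237\right) 14 \left(16 + 1 + 5\right) = 993 \cdot 14 \cdot 22 = 993 \cdot 308 = 305844$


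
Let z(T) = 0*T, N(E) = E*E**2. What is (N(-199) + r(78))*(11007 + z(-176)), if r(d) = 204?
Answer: -86739507765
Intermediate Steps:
N(E) = E**3
z(T) = 0
(N(-199) + r(78))*(11007 + z(-176)) = ((-199)**3 + 204)*(11007 + 0) = (-7880599 + 204)*11007 = -7880395*11007 = -86739507765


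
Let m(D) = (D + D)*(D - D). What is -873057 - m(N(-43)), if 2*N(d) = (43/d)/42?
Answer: -873057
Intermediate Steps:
N(d) = 43/(84*d) (N(d) = ((43/d)/42)/2 = ((43/d)*(1/42))/2 = (43/(42*d))/2 = 43/(84*d))
m(D) = 0 (m(D) = (2*D)*0 = 0)
-873057 - m(N(-43)) = -873057 - 1*0 = -873057 + 0 = -873057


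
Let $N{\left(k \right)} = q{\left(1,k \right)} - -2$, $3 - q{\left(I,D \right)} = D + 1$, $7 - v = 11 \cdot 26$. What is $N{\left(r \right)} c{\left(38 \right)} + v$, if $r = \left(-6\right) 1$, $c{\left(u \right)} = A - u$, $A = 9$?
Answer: $-569$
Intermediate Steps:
$c{\left(u \right)} = 9 - u$
$r = -6$
$v = -279$ ($v = 7 - 11 \cdot 26 = 7 - 286 = -279$)
$q{\left(I,D \right)} = 2 - D$ ($q{\left(I,D \right)} = 3 - \left(D + 1\right) = 3 - \left(1 + D\right) = 2 - D$)
$N{\left(k \right)} = 4 - k$ ($N{\left(k \right)} = \left(2 - k\right) - -2 = \left(2 - k\right) + 2 = 4 - k$)
$N{\left(r \right)} c{\left(38 \right)} + v = \left(4 - -6\right) \left(9 - 38\right) - 279 = \left(4 + 6\right) \left(9 - 38\right) - 279 = 10 \left(-29\right) - 279 = -290 - 279 = -569$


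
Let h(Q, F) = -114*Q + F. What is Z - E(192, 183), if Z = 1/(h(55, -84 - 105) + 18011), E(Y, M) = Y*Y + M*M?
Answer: -812717855/11552 ≈ -70353.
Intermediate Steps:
E(Y, M) = M² + Y² (E(Y, M) = Y² + M² = M² + Y²)
h(Q, F) = F - 114*Q
Z = 1/11552 (Z = 1/(((-84 - 105) - 114*55) + 18011) = 1/((-189 - 6270) + 18011) = 1/(-6459 + 18011) = 1/11552 ≈ 8.6565e-5)
Z - E(192, 183) = 1/11552 - (183² + 192²) = 1/11552 - (33489 + 36864) = 1/11552 - 1*70353 = 1/11552 - 70353 = -812717855/11552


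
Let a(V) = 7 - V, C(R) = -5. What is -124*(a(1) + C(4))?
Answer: -124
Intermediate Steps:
-124*(a(1) + C(4)) = -124*((7 - 1*1) - 5) = -124*((7 - 1) - 5) = -124*(6 - 5) = -124*1 = -124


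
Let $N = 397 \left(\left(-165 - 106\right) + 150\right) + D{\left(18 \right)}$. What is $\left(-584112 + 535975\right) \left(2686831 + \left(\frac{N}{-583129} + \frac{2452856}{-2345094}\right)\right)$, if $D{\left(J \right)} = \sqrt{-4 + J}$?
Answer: $- \frac{4654365817584363007240}{35986639977} + \frac{48137 \sqrt{14}}{583129} \approx -1.2934 \cdot 10^{11}$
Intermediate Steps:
$N = -48037 + \sqrt{14}$ ($N = 397 \left(\left(-165 - 106\right) + 150\right) + \sqrt{-4 + 18} = 397 \left(-271 + 150\right) + \sqrt{14} = 397 \left(-121\right) + \sqrt{14} = -48037 + \sqrt{14} \approx -48033.0$)
$\left(-584112 + 535975\right) \left(2686831 + \left(\frac{N}{-583129} + \frac{2452856}{-2345094}\right)\right) = \left(-584112 + 535975\right) \left(2686831 + \left(\frac{-48037 + \sqrt{14}}{-583129} + \frac{2452856}{-2345094}\right)\right) = - 48137 \left(2686831 + \left(\left(-48037 + \sqrt{14}\right) \left(- \frac{1}{583129}\right) + 2452856 \left(- \frac{1}{2345094}\right)\right)\right) = - 48137 \left(2686831 - \left(\frac{34675794367}{35986639977} + \frac{\sqrt{14}}{583129}\right)\right) = - 48137 \left(\frac{96689985200248520}{35986639977} - \frac{\sqrt{14}}{583129}\right) = - \frac{4654365817584363007240}{35986639977} + \frac{48137 \sqrt{14}}{583129}$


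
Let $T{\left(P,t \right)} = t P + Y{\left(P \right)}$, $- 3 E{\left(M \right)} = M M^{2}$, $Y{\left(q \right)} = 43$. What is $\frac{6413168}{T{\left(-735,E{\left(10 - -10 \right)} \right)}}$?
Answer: $\frac{6413168}{1960043} \approx 3.272$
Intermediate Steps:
$E{\left(M \right)} = - \frac{M^{3}}{3}$ ($E{\left(M \right)} = - \frac{M M^{2}}{3} = - \frac{M^{3}}{3}$)
$T{\left(P,t \right)} = 43 + P t$ ($T{\left(P,t \right)} = t P + 43 = P t + 43 = 43 + P t$)
$\frac{6413168}{T{\left(-735,E{\left(10 - -10 \right)} \right)}} = \frac{6413168}{43 - 735 \left(- \frac{\left(10 - -10\right)^{3}}{3}\right)} = \frac{6413168}{43 - 735 \left(- \frac{\left(10 + 10\right)^{3}}{3}\right)} = \frac{6413168}{43 - 735 \left(- \frac{20^{3}}{3}\right)} = \frac{6413168}{43 - 735 \left(\left(- \frac{1}{3}\right) 8000\right)} = \frac{6413168}{43 - -1960000} = \frac{6413168}{43 + 1960000} = \frac{6413168}{1960043}$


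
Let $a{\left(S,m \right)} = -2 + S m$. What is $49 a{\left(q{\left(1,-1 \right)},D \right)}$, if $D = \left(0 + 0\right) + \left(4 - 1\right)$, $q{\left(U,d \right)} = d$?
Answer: $-245$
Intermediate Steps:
$D = 3$ ($D = 0 + 3 = 3$)
$49 a{\left(q{\left(1,-1 \right)},D \right)} = 49 \left(-2 - 3\right) = 49 \left(-5\right) = -245$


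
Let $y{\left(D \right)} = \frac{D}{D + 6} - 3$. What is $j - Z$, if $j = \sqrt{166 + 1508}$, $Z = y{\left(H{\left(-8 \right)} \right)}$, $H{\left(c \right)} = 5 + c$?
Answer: $4 + 3 \sqrt{186} \approx 44.915$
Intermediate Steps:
$y{\left(D \right)} = -3 + \frac{D}{6 + D}$ ($y{\left(D \right)} = \frac{D}{6 + D} - 3 = -3 + \frac{D}{6 + D}$)
$Z = -4$ ($Z = \frac{2 \left(-9 - \left(5 - 8\right)\right)}{6 + \left(5 - 8\right)} = \frac{2 \left(-9 - -3\right)}{6 - 3} = \frac{2 \left(-9 + 3\right)}{3} = 2 \cdot \frac{1}{3} \left(-6\right) = -4$)
$j = 3 \sqrt{186}$ ($j = \sqrt{1674} = 3 \sqrt{186} \approx 40.915$)
$j - Z = 3 \sqrt{186} - -4 = 3 \sqrt{186} + 4 = 4 + 3 \sqrt{186}$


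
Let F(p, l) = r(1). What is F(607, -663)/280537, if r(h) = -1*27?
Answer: -27/280537 ≈ -9.6244e-5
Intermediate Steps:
r(h) = -27
F(p, l) = -27
F(607, -663)/280537 = -27/280537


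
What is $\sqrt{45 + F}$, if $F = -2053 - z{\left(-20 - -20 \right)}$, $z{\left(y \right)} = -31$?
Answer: $i \sqrt{1977} \approx 44.463 i$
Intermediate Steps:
$F = -2022$ ($F = -2053 - -31 = -2053 + 31 = -2022$)
$\sqrt{45 + F} = \sqrt{45 - 2022} = \sqrt{-1977} = i \sqrt{1977}$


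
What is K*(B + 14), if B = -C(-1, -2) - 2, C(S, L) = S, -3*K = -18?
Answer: 78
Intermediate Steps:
K = 6 (K = -⅓*(-18) = 6)
B = -1 (B = -1*(-1) - 2 = 1 - 2 = -1)
K*(B + 14) = 6*(-1 + 14) = 6*13 = 78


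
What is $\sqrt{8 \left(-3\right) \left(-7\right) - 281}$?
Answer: $i \sqrt{113} \approx 10.63 i$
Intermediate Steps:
$\sqrt{8 \left(-3\right) \left(-7\right) - 281} = \sqrt{\left(-24\right) \left(-7\right) - 281} = \sqrt{168 - 281} = \sqrt{-113} = i \sqrt{113}$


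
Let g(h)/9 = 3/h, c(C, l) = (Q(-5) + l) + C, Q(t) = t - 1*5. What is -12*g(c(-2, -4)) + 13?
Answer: 133/4 ≈ 33.250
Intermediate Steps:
Q(t) = -5 + t (Q(t) = t - 5 = -5 + t)
c(C, l) = -10 + C + l (c(C, l) = ((-5 - 5) + l) + C = (-10 + l) + C = -10 + C + l)
g(h) = 27/h (g(h) = 9*(3/h) = 27/h)
-12*g(c(-2, -4)) + 13 = -324/(-10 - 2 - 4) + 13 = -324/(-16) + 13 = -324*(-1)/16 + 13 = -12*(-27/16) + 13 = 81/4 + 13 = 133/4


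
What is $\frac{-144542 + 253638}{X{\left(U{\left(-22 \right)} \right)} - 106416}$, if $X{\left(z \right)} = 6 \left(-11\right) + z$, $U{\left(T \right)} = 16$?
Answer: $- \frac{54548}{53233} \approx -1.0247$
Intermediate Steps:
$X{\left(z \right)} = -66 + z$
$\frac{-144542 + 253638}{X{\left(U{\left(-22 \right)} \right)} - 106416} = \frac{-144542 + 253638}{\left(-66 + 16\right) - 106416} = \frac{109096}{-50 - 106416} = \frac{109096}{-106466} = 109096 \left(- \frac{1}{106466}\right) = - \frac{54548}{53233}$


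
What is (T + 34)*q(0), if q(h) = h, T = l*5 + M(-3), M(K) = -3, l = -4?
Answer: 0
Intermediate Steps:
T = -23 (T = -4*5 - 3 = -20 - 3 = -23)
(T + 34)*q(0) = (-23 + 34)*0 = 11*0 = 0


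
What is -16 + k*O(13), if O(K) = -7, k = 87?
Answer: -625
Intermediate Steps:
-16 + k*O(13) = -16 + 87*(-7) = -16 - 609 = -625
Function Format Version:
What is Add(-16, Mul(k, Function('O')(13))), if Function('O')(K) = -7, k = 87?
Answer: -625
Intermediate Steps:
Add(-16, Mul(k, Function('O')(13))) = Add(-16, Mul(87, -7)) = Add(-16, -609) = -625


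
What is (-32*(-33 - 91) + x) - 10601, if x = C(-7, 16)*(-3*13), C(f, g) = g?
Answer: -7257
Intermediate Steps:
x = -624 (x = 16*(-3*13) = 16*(-39) = -624)
(-32*(-33 - 91) + x) - 10601 = (-32*(-33 - 91) - 624) - 10601 = (-32*(-124) - 624) - 10601 = (3968 - 624) - 10601 = 3344 - 10601 = -7257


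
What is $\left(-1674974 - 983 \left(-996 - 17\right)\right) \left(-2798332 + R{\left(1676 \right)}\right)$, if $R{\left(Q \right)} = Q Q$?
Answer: $-7229351580$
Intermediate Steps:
$R{\left(Q \right)} = Q^{2}$
$\left(-1674974 - 983 \left(-996 - 17\right)\right) \left(-2798332 + R{\left(1676 \right)}\right) = \left(-1674974 - 983 \left(-996 - 17\right)\right) \left(-2798332 + 1676^{2}\right) = \left(-1674974 - -995779\right) \left(-2798332 + 2808976\right) = \left(-1674974 + 995779\right) 10644 = \left(-679195\right) 10644 = -7229351580$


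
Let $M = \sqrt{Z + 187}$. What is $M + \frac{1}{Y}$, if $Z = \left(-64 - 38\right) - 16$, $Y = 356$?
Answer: $\frac{1}{356} + \sqrt{69} \approx 8.3094$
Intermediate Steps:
$Z = -118$ ($Z = -102 - 16 = -118$)
$M = \sqrt{69}$ ($M = \sqrt{-118 + 187} = \sqrt{69} \approx 8.3066$)
$M + \frac{1}{Y} = \sqrt{69} + \frac{1}{356} = \frac{1}{356} + \sqrt{69}$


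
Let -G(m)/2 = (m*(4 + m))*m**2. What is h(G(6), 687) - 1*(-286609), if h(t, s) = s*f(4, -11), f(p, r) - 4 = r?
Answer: 281800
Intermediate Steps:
f(p, r) = 4 + r
G(m) = -2*m**3*(4 + m) (G(m) = -2*m*(4 + m)*m**2 = -2*m**3*(4 + m))
h(t, s) = -7*s (h(t, s) = s*(4 - 11) = s*(-7) = -7*s)
h(G(6), 687) - 1*(-286609) = -7*687 - 1*(-286609) = -4809 + 286609 = 281800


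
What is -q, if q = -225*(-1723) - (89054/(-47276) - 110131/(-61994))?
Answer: -636888560830/1642841 ≈ -3.8768e+5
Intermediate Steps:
q = 636888560830/1642841 (q = 387675 - (89054*(-1/47276) - 110131*(-1/61994)) = 387675 - (-44527/23638 + 110131/61994) = 387675 - 1*(-176155/1642841) = 387675 + 176155/1642841 = 636888560830/1642841 ≈ 3.8768e+5)
-q = -1*636888560830/1642841 = -636888560830/1642841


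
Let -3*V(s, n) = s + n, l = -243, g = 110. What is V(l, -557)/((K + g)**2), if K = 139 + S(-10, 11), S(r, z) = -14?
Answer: 32/6627 ≈ 0.0048287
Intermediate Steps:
V(s, n) = -n/3 - s/3 (V(s, n) = -(s + n)/3 = -(n + s)/3 = -n/3 - s/3)
K = 125 (K = 139 - 14 = 125)
V(l, -557)/((K + g)**2) = (-1/3*(-557) - 1/3*(-243))/((125 + 110)**2) = (557/3 + 81)/(235**2) = (800/3)/55225 = (800/3)*(1/55225) = 32/6627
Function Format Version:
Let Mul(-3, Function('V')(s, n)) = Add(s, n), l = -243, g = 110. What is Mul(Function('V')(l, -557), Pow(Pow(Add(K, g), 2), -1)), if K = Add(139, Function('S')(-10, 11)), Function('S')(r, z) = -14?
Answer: Rational(32, 6627) ≈ 0.0048287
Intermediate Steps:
Function('V')(s, n) = Add(Mul(Rational(-1, 3), n), Mul(Rational(-1, 3), s)) (Function('V')(s, n) = Mul(Rational(-1, 3), Add(s, n)) = Mul(Rational(-1, 3), Add(n, s)) = Add(Mul(Rational(-1, 3), n), Mul(Rational(-1, 3), s)))
K = 125 (K = Add(139, -14) = 125)
Mul(Function('V')(l, -557), Pow(Pow(Add(K, g), 2), -1)) = Mul(Add(Mul(Rational(-1, 3), -557), Mul(Rational(-1, 3), -243)), Pow(Pow(Add(125, 110), 2), -1)) = Mul(Add(Rational(557, 3), 81), Pow(Pow(235, 2), -1)) = Mul(Rational(800, 3), Pow(55225, -1)) = Mul(Rational(800, 3), Rational(1, 55225)) = Rational(32, 6627)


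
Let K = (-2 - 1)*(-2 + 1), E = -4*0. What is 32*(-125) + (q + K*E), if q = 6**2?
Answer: -3964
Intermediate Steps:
E = 0
q = 36
K = 3 (K = -3*(-1) = 3)
32*(-125) + (q + K*E) = 32*(-125) + (36 + 3*0) = -4000 + (36 + 0) = -4000 + 36 = -3964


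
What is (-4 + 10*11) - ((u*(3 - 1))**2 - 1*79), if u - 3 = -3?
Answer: 185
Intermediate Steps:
u = 0 (u = 3 - 3 = 0)
(-4 + 10*11) - ((u*(3 - 1))**2 - 1*79) = (-4 + 10*11) - ((0*(3 - 1))**2 - 1*79) = (-4 + 110) - ((0*2)**2 - 79) = 106 - (0**2 - 79) = 106 - (0 - 79) = 106 - 1*(-79) = 106 + 79 = 185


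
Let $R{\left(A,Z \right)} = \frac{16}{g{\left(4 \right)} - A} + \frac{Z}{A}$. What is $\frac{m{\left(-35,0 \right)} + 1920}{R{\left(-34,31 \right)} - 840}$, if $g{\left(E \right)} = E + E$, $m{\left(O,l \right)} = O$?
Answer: $- \frac{1345890}{600139} \approx -2.2426$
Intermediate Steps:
$g{\left(E \right)} = 2 E$
$R{\left(A,Z \right)} = \frac{16}{8 - A} + \frac{Z}{A}$ ($R{\left(A,Z \right)} = \frac{16}{2 \cdot 4 - A} + \frac{Z}{A} = \frac{16}{8 - A} + \frac{Z}{A}$)
$\frac{m{\left(-35,0 \right)} + 1920}{R{\left(-34,31 \right)} - 840} = \frac{-35 + 1920}{\frac{\left(-16\right) \left(-34\right) - 248 - 1054}{\left(-34\right) \left(-8 - 34\right)} - 840} = \frac{1885}{- \frac{544 - 248 - 1054}{34 \left(-42\right)} - 840} = \frac{1885}{\left(- \frac{1}{34}\right) \left(- \frac{1}{42}\right) \left(-758\right) - 840} = \frac{1885}{- \frac{379}{714} - 840} = \frac{1885}{- \frac{600139}{714}} = 1885 \left(- \frac{714}{600139}\right) = - \frac{1345890}{600139}$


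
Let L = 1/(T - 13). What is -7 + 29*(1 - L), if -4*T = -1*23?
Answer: 26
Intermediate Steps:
T = 23/4 (T = -(-1)*23/4 = -1/4*(-23) = 23/4 ≈ 5.7500)
L = -4/29 (L = 1/(23/4 - 13) = 1/(-29/4) = -4/29 ≈ -0.13793)
-7 + 29*(1 - L) = -7 + 29*(1 - 1*(-4/29)) = -7 + 29*(1 + 4/29) = -7 + 29*(33/29) = -7 + 33 = 26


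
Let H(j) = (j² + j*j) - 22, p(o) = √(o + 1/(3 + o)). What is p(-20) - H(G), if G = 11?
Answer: -220 + I*√5797/17 ≈ -220.0 + 4.4787*I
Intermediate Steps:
H(j) = -22 + 2*j² (H(j) = (j² + j²) - 22 = 2*j² - 22 = -22 + 2*j²)
p(-20) - H(G) = √((1 - 20*(3 - 20))/(3 - 20)) - (-22 + 2*11²) = √((1 - 20*(-17))/(-17)) - (-22 + 2*121) = √(-(1 + 340)/17) - (-22 + 242) = √(-1/17*341) - 1*220 = √(-341/17) - 220 = I*√5797/17 - 220 = -220 + I*√5797/17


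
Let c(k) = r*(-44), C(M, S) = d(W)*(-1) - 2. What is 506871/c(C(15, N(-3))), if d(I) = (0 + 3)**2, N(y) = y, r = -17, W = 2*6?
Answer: 506871/748 ≈ 677.63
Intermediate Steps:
W = 12
d(I) = 9 (d(I) = 3**2 = 9)
C(M, S) = -11 (C(M, S) = 9*(-1) - 2 = -9 - 2 = -11)
c(k) = 748 (c(k) = -17*(-44) = 748)
506871/c(C(15, N(-3))) = 506871/748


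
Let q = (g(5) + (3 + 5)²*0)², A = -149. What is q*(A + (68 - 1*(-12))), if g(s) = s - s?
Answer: 0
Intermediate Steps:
g(s) = 0
q = 0 (q = (0 + (3 + 5)²*0)² = (0 + 8²*0)² = (0 + 64*0)² = (0 + 0)² = 0² = 0)
q*(A + (68 - 1*(-12))) = 0*(-149 + (68 - 1*(-12))) = 0*(-149 + (68 + 12)) = 0*(-149 + 80) = 0*(-69) = 0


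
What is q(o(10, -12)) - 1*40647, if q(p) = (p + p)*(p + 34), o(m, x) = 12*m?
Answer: -3687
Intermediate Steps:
q(p) = 2*p*(34 + p) (q(p) = (2*p)*(34 + p) = 2*p*(34 + p))
q(o(10, -12)) - 1*40647 = 2*(12*10)*(34 + 12*10) - 1*40647 = 2*120*(34 + 120) - 40647 = 2*120*154 - 40647 = 36960 - 40647 = -3687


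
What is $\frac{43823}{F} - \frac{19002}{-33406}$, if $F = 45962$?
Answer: $\frac{1168660531}{767703286} \approx 1.5223$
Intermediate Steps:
$\frac{43823}{F} - \frac{19002}{-33406} = \frac{43823}{45962} - \frac{19002}{-33406} = 43823 \cdot \frac{1}{45962} - - \frac{9501}{16703} = \frac{43823}{45962} + \frac{9501}{16703} = \frac{1168660531}{767703286}$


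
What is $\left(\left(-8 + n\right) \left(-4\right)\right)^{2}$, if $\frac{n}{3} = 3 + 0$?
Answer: $16$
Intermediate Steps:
$n = 9$ ($n = 3 \left(3 + 0\right) = 3 \cdot 3 = 9$)
$\left(\left(-8 + n\right) \left(-4\right)\right)^{2} = \left(\left(-8 + 9\right) \left(-4\right)\right)^{2} = \left(1 \left(-4\right)\right)^{2} = \left(-4\right)^{2} = 16$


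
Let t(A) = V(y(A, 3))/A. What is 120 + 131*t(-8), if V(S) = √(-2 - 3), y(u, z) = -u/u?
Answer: 120 - 131*I*√5/8 ≈ 120.0 - 36.616*I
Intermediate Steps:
y(u, z) = -1 (y(u, z) = -1*1 = -1)
V(S) = I*√5 (V(S) = √(-5) = I*√5)
t(A) = I*√5/A (t(A) = (I*√5)/A = I*√5/A)
120 + 131*t(-8) = 120 + 131*(I*√5/(-8)) = 120 + 131*(I*√5*(-⅛)) = 120 + 131*(-I*√5/8) = 120 - 131*I*√5/8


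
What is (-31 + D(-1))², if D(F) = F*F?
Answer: 900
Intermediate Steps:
D(F) = F²
(-31 + D(-1))² = (-31 + (-1)²)² = (-31 + 1)² = (-30)² = 900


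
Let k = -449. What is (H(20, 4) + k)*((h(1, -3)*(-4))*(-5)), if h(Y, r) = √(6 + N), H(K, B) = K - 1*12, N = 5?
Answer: -8820*√11 ≈ -29253.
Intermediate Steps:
H(K, B) = -12 + K (H(K, B) = K - 12 = -12 + K)
h(Y, r) = √11 (h(Y, r) = √(6 + 5) = √11)
(H(20, 4) + k)*((h(1, -3)*(-4))*(-5)) = ((-12 + 20) - 449)*((√11*(-4))*(-5)) = (8 - 449)*(-4*√11*(-5)) = -8820*√11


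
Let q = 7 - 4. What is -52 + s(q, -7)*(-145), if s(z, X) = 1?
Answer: -197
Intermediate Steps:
q = 3
-52 + s(q, -7)*(-145) = -52 + 1*(-145) = -52 - 145 = -197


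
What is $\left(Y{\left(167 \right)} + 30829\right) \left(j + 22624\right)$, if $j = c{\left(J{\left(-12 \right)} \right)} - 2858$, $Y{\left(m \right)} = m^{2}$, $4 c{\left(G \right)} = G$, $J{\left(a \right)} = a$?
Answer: $1160443834$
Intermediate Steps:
$c{\left(G \right)} = \frac{G}{4}$
$j = -2861$ ($j = \frac{1}{4} \left(-12\right) - 2858 = -3 - 2858 = -2861$)
$\left(Y{\left(167 \right)} + 30829\right) \left(j + 22624\right) = \left(167^{2} + 30829\right) \left(-2861 + 22624\right) = \left(27889 + 30829\right) 19763 = 58718 \cdot 19763 = 1160443834$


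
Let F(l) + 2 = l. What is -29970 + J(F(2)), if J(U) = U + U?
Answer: -29970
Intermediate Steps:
F(l) = -2 + l
J(U) = 2*U
-29970 + J(F(2)) = -29970 + 2*(-2 + 2) = -29970 + 2*0 = -29970 + 0 = -29970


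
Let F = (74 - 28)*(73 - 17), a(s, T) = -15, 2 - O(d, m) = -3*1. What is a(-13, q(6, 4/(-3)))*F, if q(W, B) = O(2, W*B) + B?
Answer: -38640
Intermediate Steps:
O(d, m) = 5 (O(d, m) = 2 - (-3) = 2 - 1*(-3) = 2 + 3 = 5)
q(W, B) = 5 + B
F = 2576 (F = 46*56 = 2576)
a(-13, q(6, 4/(-3)))*F = -15*2576 = -38640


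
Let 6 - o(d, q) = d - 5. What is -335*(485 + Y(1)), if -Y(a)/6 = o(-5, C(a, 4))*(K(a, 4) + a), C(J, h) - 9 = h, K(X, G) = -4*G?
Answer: -644875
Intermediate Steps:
C(J, h) = 9 + h
o(d, q) = 11 - d (o(d, q) = 6 - (d - 5) = 6 - (-5 + d) = 6 + (5 - d) = 11 - d)
Y(a) = 1536 - 96*a (Y(a) = -6*(11 - 1*(-5))*(-4*4 + a) = -6*(11 + 5)*(-16 + a) = -96*(-16 + a) = -6*(-256 + 16*a) = 1536 - 96*a)
-335*(485 + Y(1)) = -335*(485 + (1536 - 96*1)) = -335*(485 + (1536 - 96)) = -335*(485 + 1440) = -335*1925 = -644875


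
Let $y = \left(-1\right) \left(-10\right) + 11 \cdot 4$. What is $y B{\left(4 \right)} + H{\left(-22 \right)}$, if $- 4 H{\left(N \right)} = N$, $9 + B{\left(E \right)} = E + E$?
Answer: $- \frac{97}{2} \approx -48.5$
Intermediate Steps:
$B{\left(E \right)} = -9 + 2 E$ ($B{\left(E \right)} = -9 + \left(E + E\right) = -9 + 2 E$)
$H{\left(N \right)} = - \frac{N}{4}$
$y = 54$ ($y = 10 + 44 = 54$)
$y B{\left(4 \right)} + H{\left(-22 \right)} = 54 \left(-9 + 2 \cdot 4\right) - - \frac{11}{2} = 54 \left(-9 + 8\right) + \frac{11}{2} = 54 \left(-1\right) + \frac{11}{2} = -54 + \frac{11}{2} = - \frac{97}{2}$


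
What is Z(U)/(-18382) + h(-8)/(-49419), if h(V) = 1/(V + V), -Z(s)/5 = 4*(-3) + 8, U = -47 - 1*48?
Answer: -7897849/7267360464 ≈ -0.0010868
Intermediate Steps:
U = -95 (U = -47 - 48 = -95)
Z(s) = 20 (Z(s) = -5*(4*(-3) + 8) = -5*(-12 + 8) = -5*(-4) = 20)
h(V) = 1/(2*V)
Z(U)/(-18382) + h(-8)/(-49419) = 20/(-18382) + ((½)/(-8))/(-49419) = 20*(-1/18382) + ((½)*(-⅛))*(-1/49419) = -10/9191 - 1/16*(-1/49419) = -10/9191 + 1/790704 = -7897849/7267360464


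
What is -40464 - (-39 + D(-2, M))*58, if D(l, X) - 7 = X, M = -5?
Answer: -38318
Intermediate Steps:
D(l, X) = 7 + X
-40464 - (-39 + D(-2, M))*58 = -40464 - (-39 + (7 - 5))*58 = -40464 - (-39 + 2)*58 = -40464 - (-37)*58 = -40464 - 1*(-2146) = -40464 + 2146 = -38318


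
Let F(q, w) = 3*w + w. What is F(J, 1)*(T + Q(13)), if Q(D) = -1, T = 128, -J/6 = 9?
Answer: 508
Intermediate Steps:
J = -54 (J = -6*9 = -54)
F(q, w) = 4*w
F(J, 1)*(T + Q(13)) = (4*1)*(128 - 1) = 4*127 = 508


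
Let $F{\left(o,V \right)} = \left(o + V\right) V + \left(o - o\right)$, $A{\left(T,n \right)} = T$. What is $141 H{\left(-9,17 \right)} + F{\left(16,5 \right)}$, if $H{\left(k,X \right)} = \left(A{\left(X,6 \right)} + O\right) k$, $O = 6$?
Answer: $-29082$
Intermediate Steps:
$H{\left(k,X \right)} = k \left(6 + X\right)$ ($H{\left(k,X \right)} = \left(X + 6\right) k = \left(6 + X\right) k = k \left(6 + X\right)$)
$F{\left(o,V \right)} = V \left(V + o\right)$ ($F{\left(o,V \right)} = \left(V + o\right) V + 0 = V \left(V + o\right) + 0 = V \left(V + o\right)$)
$141 H{\left(-9,17 \right)} + F{\left(16,5 \right)} = 141 \left(- 9 \left(6 + 17\right)\right) + 5 \left(5 + 16\right) = 141 \left(\left(-9\right) 23\right) + 5 \cdot 21 = 141 \left(-207\right) + 105 = -29187 + 105 = -29082$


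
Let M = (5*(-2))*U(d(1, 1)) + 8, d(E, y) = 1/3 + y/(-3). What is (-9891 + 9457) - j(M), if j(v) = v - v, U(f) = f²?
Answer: -434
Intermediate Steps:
d(E, y) = ⅓ - y/3 (d(E, y) = 1*(⅓) + y*(-⅓) = ⅓ - y/3)
M = 8 (M = (5*(-2))*(⅓ - ⅓*1)² + 8 = -10*(⅓ - ⅓)² + 8 = -10*0² + 8 = -10*0 + 8 = 0 + 8 = 8)
j(v) = 0
(-9891 + 9457) - j(M) = (-9891 + 9457) - 1*0 = -434 + 0 = -434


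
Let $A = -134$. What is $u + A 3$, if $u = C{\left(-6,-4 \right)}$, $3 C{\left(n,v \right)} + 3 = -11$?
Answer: $- \frac{1220}{3} \approx -406.67$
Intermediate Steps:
$C{\left(n,v \right)} = - \frac{14}{3}$ ($C{\left(n,v \right)} = -1 + \frac{1}{3} \left(-11\right) = -1 - \frac{11}{3} = - \frac{14}{3}$)
$u = - \frac{14}{3} \approx -4.6667$
$u + A 3 = - \frac{14}{3} - 402 = - \frac{1220}{3}$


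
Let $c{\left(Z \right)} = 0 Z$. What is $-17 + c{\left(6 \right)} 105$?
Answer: $-17$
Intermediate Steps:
$c{\left(Z \right)} = 0$
$-17 + c{\left(6 \right)} 105 = -17 + 0 \cdot 105 = -17 + 0 = -17$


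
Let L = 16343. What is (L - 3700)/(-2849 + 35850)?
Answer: 12643/33001 ≈ 0.38311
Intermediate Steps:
(L - 3700)/(-2849 + 35850) = (16343 - 3700)/(-2849 + 35850) = 12643/33001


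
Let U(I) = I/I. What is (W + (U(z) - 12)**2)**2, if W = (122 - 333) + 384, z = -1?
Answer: 86436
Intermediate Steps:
U(I) = 1
W = 173 (W = -211 + 384 = 173)
(W + (U(z) - 12)**2)**2 = (173 + (1 - 12)**2)**2 = (173 + (-11)**2)**2 = (173 + 121)**2 = 294**2 = 86436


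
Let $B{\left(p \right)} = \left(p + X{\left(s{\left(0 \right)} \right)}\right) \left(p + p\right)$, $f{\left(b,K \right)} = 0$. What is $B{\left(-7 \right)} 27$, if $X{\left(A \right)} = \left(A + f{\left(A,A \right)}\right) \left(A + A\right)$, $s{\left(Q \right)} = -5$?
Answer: $-16254$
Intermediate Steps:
$X{\left(A \right)} = 2 A^{2}$ ($X{\left(A \right)} = \left(A + 0\right) \left(A + A\right) = A 2 A = 2 A^{2}$)
$B{\left(p \right)} = 2 p \left(50 + p\right)$ ($B{\left(p \right)} = \left(p + 2 \left(-5\right)^{2}\right) \left(p + p\right) = \left(p + 2 \cdot 25\right) 2 p = \left(p + 50\right) 2 p = \left(50 + p\right) 2 p = 2 p \left(50 + p\right)$)
$B{\left(-7 \right)} 27 = 2 \left(-7\right) \left(50 - 7\right) 27 = 2 \left(-7\right) 43 \cdot 27 = \left(-602\right) 27 = -16254$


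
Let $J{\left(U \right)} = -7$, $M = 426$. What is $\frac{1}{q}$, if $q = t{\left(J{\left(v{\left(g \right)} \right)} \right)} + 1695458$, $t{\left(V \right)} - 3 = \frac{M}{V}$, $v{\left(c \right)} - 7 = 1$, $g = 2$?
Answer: $\frac{7}{11867801} \approx 5.8983 \cdot 10^{-7}$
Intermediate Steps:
$v{\left(c \right)} = 8$ ($v{\left(c \right)} = 7 + 1 = 8$)
$t{\left(V \right)} = 3 + \frac{426}{V}$
$q = \frac{11867801}{7}$ ($q = \left(3 + \frac{426}{-7}\right) + 1695458 = \left(3 + 426 \left(- \frac{1}{7}\right)\right) + 1695458 = \left(3 - \frac{426}{7}\right) + 1695458 = - \frac{405}{7} + 1695458 = \frac{11867801}{7} \approx 1.6954 \cdot 10^{6}$)
$\frac{1}{q} = \frac{1}{\frac{11867801}{7}} = \frac{7}{11867801}$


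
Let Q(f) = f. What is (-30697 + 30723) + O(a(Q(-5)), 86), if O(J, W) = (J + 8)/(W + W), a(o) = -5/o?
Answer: 4481/172 ≈ 26.052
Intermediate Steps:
O(J, W) = (8 + J)/(2*W) (O(J, W) = (8 + J)/((2*W)) = (8 + J)*(1/(2*W)) = (8 + J)/(2*W))
(-30697 + 30723) + O(a(Q(-5)), 86) = (-30697 + 30723) + (1/2)*(8 - 5/(-5))/86 = 26 + (1/2)*(1/86)*(8 - 5*(-1/5)) = 26 + (1/2)*(1/86)*(8 + 1) = 26 + (1/2)*(1/86)*9 = 26 + 9/172 = 4481/172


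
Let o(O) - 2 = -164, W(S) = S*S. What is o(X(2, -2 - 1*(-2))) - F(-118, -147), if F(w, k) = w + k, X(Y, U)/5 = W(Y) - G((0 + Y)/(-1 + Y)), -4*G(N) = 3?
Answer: 103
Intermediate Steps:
W(S) = S**2
G(N) = -3/4 (G(N) = -1/4*3 = -3/4)
X(Y, U) = 15/4 + 5*Y**2 (X(Y, U) = 5*(Y**2 - 1*(-3/4)) = 5*(Y**2 + 3/4) = 5*(3/4 + Y**2) = 15/4 + 5*Y**2)
o(O) = -162 (o(O) = 2 - 164 = -162)
F(w, k) = k + w
o(X(2, -2 - 1*(-2))) - F(-118, -147) = -162 - (-147 - 118) = -162 - 1*(-265) = -162 + 265 = 103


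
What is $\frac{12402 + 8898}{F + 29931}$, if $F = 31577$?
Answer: $\frac{5325}{15377} \approx 0.3463$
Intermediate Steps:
$\frac{12402 + 8898}{F + 29931} = \frac{12402 + 8898}{31577 + 29931} = \frac{21300}{61508} = 21300 \cdot \frac{1}{61508} = \frac{5325}{15377}$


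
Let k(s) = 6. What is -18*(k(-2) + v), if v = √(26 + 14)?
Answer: -108 - 36*√10 ≈ -221.84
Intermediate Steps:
v = 2*√10 (v = √40 = 2*√10 ≈ 6.3246)
-18*(k(-2) + v) = -18*(6 + 2*√10) = -108 - 36*√10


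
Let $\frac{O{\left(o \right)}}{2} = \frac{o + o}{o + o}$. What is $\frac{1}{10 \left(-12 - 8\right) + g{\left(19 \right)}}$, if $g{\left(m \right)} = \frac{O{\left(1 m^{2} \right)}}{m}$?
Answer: $- \frac{19}{3798} \approx -0.0050026$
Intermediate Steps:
$O{\left(o \right)} = 2$ ($O{\left(o \right)} = 2 \frac{o + o}{o + o} = 2 \frac{2 o}{2 o} = 2 \cdot 2 o \frac{1}{2 o} = 2 \cdot 1 = 2$)
$g{\left(m \right)} = \frac{2}{m}$
$\frac{1}{10 \left(-12 - 8\right) + g{\left(19 \right)}} = \frac{1}{10 \left(-12 - 8\right) + \frac{2}{19}} = \frac{1}{10 \left(-20\right) + 2 \cdot \frac{1}{19}} = \frac{1}{-200 + \frac{2}{19}} = \frac{1}{- \frac{3798}{19}} = - \frac{19}{3798}$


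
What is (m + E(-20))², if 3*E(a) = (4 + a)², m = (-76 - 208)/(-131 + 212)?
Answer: 43930384/6561 ≈ 6695.7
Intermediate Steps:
m = -284/81 ≈ -3.5062
E(a) = (4 + a)²/3
(m + E(-20))² = (-284/81 + (4 - 20)²/3)² = (-284/81 + (⅓)*(-16)²)² = (-284/81 + (⅓)*256)² = (-284/81 + 256/3)² = (6628/81)² = 43930384/6561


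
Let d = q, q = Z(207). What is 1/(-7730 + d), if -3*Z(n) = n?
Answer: -1/7799 ≈ -0.00012822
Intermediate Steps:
Z(n) = -n/3
q = -69 (q = -⅓*207 = -69)
d = -69
1/(-7730 + d) = 1/(-7730 - 69) = 1/(-7799) = -1/7799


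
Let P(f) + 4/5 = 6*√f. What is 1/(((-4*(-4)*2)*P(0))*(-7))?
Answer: 5/896 ≈ 0.0055804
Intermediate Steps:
P(f) = -⅘ + 6*√f
1/(((-4*(-4)*2)*P(0))*(-7)) = 1/(((-4*(-4)*2)*(-⅘ + 6*√0))*(-7)) = 1/(((16*2)*(-⅘ + 6*0))*(-7)) = 1/((32*(-⅘ + 0))*(-7)) = 1/((32*(-⅘))*(-7)) = 1/(-128/5*(-7)) = 1/(896/5) = 5/896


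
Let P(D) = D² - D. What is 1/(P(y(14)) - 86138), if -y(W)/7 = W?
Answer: -1/76436 ≈ -1.3083e-5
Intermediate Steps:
y(W) = -7*W
1/(P(y(14)) - 86138) = 1/((-7*14)*(-1 - 7*14) - 86138) = 1/(-98*(-1 - 98) - 86138) = 1/(-98*(-99) - 86138) = 1/(9702 - 86138) = 1/(-76436) = -1/76436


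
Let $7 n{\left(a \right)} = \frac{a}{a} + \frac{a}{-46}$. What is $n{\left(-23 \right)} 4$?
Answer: $\frac{6}{7} \approx 0.85714$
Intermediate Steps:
$n{\left(a \right)} = \frac{1}{7} - \frac{a}{322}$ ($n{\left(a \right)} = \frac{\frac{a}{a} + \frac{a}{-46}}{7} = \frac{1 + a \left(- \frac{1}{46}\right)}{7} = \frac{1 - \frac{a}{46}}{7} = \frac{1}{7} - \frac{a}{322}$)
$n{\left(-23 \right)} 4 = \left(\frac{1}{7} - - \frac{1}{14}\right) 4 = \left(\frac{1}{7} + \frac{1}{14}\right) 4 = \frac{3}{14} \cdot 4 = \frac{6}{7}$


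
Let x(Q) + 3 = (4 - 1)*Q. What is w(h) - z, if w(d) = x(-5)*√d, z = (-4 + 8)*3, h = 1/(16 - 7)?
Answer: -18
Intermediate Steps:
x(Q) = -3 + 3*Q (x(Q) = -3 + (4 - 1)*Q = -3 + 3*Q)
h = ⅑ (h = 1/9 = ⅑ ≈ 0.11111)
z = 12 (z = 4*3 = 12)
w(d) = -18*√d (w(d) = (-3 + 3*(-5))*√d = (-3 - 15)*√d = -18*√d)
w(h) - z = -18*√(⅑) - 1*12 = -18*⅓ - 12 = -6 - 12 = -18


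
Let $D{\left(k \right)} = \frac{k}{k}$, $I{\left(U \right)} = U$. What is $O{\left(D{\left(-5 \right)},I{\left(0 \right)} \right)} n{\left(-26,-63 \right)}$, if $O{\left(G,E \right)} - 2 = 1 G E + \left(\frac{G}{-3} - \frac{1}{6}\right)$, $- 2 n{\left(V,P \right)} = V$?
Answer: $\frac{39}{2} \approx 19.5$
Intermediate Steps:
$n{\left(V,P \right)} = - \frac{V}{2}$
$D{\left(k \right)} = 1$
$O{\left(G,E \right)} = \frac{11}{6} - \frac{G}{3} + E G$ ($O{\left(G,E \right)} = 2 + \left(1 G E + \left(\frac{G}{-3} - \frac{1}{6}\right)\right) = 2 + \left(G E + \left(G \left(- \frac{1}{3}\right) - \frac{1}{6}\right)\right) = 2 - \left(\frac{1}{6} + \frac{G}{3} - E G\right) = \frac{11}{6} - \frac{G}{3} + E G$)
$O{\left(D{\left(-5 \right)},I{\left(0 \right)} \right)} n{\left(-26,-63 \right)} = \left(\frac{11}{6} - \frac{1}{3} + 0 \cdot 1\right) \left(\left(- \frac{1}{2}\right) \left(-26\right)\right) = \left(\frac{11}{6} - \frac{1}{3} + 0\right) 13 = \frac{3}{2} \cdot 13 = \frac{39}{2}$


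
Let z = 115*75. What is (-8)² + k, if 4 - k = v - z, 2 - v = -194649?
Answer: -185958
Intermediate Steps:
z = 8625
v = 194651 (v = 2 - 1*(-194649) = 2 + 194649 = 194651)
k = -186022 (k = 4 - (194651 - 1*8625) = 4 - (194651 - 8625) = 4 - 1*186026 = 4 - 186026 = -186022)
(-8)² + k = (-8)² - 186022 = 64 - 186022 = -185958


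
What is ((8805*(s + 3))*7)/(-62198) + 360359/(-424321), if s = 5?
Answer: -115818903881/13195958779 ≈ -8.7768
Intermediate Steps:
((8805*(s + 3))*7)/(-62198) + 360359/(-424321) = ((8805*(5 + 3))*7)/(-62198) + 360359/(-424321) = ((8805*8)*7)*(-1/62198) + 360359*(-1/424321) = (70440*7)*(-1/62198) - 360359/424321 = 493080*(-1/62198) - 360359/424321 = -246540/31099 - 360359/424321 = -115818903881/13195958779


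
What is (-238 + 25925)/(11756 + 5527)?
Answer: 25687/17283 ≈ 1.4863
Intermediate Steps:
(-238 + 25925)/(11756 + 5527) = 25687/17283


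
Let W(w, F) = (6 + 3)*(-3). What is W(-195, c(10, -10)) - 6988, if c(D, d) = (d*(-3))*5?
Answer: -7015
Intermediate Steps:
c(D, d) = -15*d (c(D, d) = -3*d*5 = -15*d)
W(w, F) = -27 (W(w, F) = 9*(-3) = -27)
W(-195, c(10, -10)) - 6988 = -27 - 6988 = -7015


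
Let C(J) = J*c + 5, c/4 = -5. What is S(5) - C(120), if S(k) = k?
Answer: 2400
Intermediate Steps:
c = -20 (c = 4*(-5) = -20)
C(J) = 5 - 20*J (C(J) = J*(-20) + 5 = -20*J + 5 = 5 - 20*J)
S(5) - C(120) = 5 - (5 - 20*120) = 5 - (5 - 2400) = 5 - 1*(-2395) = 5 + 2395 = 2400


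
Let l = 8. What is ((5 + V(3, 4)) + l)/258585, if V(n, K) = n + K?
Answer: 4/51717 ≈ 7.7344e-5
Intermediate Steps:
V(n, K) = K + n
((5 + V(3, 4)) + l)/258585 = ((5 + (4 + 3)) + 8)/258585 = ((5 + 7) + 8)/258585 = (12 + 8)/258585 = (1/258585)*20 = 4/51717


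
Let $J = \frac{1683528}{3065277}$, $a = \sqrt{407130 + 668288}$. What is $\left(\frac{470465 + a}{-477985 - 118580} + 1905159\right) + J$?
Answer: $\frac{232256250002276654}{121909131567} - \frac{\sqrt{1075418}}{596565} \approx 1.9052 \cdot 10^{6}$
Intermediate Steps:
$a = \sqrt{1075418} \approx 1037.0$
$J = \frac{561176}{1021759}$ ($J = 1683528 \cdot \frac{1}{3065277} = \frac{561176}{1021759} \approx 0.54923$)
$\left(\frac{470465 + a}{-477985 - 118580} + 1905159\right) + J = \left(\frac{470465 + \sqrt{1075418}}{-477985 - 118580} + 1905159\right) + \frac{561176}{1021759} = \left(\frac{470465 + \sqrt{1075418}}{-596565} + 1905159\right) + \frac{561176}{1021759} = \left(\left(470465 + \sqrt{1075418}\right) \left(- \frac{1}{596565}\right) + 1905159\right) + \frac{561176}{1021759} = \left(\left(- \frac{94093}{119313} - \frac{\sqrt{1075418}}{596565}\right) + 1905159\right) + \frac{561176}{1021759} = \left(\frac{227310141674}{119313} - \frac{\sqrt{1075418}}{596565}\right) + \frac{561176}{1021759} = \frac{232256250002276654}{121909131567} - \frac{\sqrt{1075418}}{596565}$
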